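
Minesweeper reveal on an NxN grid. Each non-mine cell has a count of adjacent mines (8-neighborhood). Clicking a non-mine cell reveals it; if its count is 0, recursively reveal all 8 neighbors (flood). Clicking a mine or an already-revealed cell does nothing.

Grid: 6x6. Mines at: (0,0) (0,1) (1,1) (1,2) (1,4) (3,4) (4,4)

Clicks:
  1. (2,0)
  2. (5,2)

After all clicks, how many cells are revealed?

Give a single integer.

Answer: 16

Derivation:
Click 1 (2,0) count=1: revealed 1 new [(2,0)] -> total=1
Click 2 (5,2) count=0: revealed 15 new [(2,1) (2,2) (2,3) (3,0) (3,1) (3,2) (3,3) (4,0) (4,1) (4,2) (4,3) (5,0) (5,1) (5,2) (5,3)] -> total=16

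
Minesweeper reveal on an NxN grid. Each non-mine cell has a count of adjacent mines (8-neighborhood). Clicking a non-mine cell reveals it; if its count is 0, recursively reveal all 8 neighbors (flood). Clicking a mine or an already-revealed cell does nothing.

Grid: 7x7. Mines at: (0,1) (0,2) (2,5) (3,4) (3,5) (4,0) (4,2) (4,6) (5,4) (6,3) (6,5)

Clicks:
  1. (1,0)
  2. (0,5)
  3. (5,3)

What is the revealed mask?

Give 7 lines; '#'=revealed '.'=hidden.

Click 1 (1,0) count=1: revealed 1 new [(1,0)] -> total=1
Click 2 (0,5) count=0: revealed 8 new [(0,3) (0,4) (0,5) (0,6) (1,3) (1,4) (1,5) (1,6)] -> total=9
Click 3 (5,3) count=3: revealed 1 new [(5,3)] -> total=10

Answer: ...####
#..####
.......
.......
.......
...#...
.......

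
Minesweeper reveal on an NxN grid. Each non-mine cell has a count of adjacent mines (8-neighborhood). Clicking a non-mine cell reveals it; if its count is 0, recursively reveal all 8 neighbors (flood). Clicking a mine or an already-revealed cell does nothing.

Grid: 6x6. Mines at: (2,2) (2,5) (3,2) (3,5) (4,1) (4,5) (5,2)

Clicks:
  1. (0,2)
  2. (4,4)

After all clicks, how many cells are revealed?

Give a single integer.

Answer: 17

Derivation:
Click 1 (0,2) count=0: revealed 16 new [(0,0) (0,1) (0,2) (0,3) (0,4) (0,5) (1,0) (1,1) (1,2) (1,3) (1,4) (1,5) (2,0) (2,1) (3,0) (3,1)] -> total=16
Click 2 (4,4) count=2: revealed 1 new [(4,4)] -> total=17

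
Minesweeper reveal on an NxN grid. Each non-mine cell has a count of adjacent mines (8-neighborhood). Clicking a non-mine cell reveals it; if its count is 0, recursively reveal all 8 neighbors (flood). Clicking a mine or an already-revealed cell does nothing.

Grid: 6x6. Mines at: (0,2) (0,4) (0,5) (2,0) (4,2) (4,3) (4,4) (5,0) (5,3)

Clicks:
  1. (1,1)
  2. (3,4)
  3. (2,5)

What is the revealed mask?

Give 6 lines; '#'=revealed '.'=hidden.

Answer: ......
.#####
.#####
.#####
......
......

Derivation:
Click 1 (1,1) count=2: revealed 1 new [(1,1)] -> total=1
Click 2 (3,4) count=2: revealed 1 new [(3,4)] -> total=2
Click 3 (2,5) count=0: revealed 13 new [(1,2) (1,3) (1,4) (1,5) (2,1) (2,2) (2,3) (2,4) (2,5) (3,1) (3,2) (3,3) (3,5)] -> total=15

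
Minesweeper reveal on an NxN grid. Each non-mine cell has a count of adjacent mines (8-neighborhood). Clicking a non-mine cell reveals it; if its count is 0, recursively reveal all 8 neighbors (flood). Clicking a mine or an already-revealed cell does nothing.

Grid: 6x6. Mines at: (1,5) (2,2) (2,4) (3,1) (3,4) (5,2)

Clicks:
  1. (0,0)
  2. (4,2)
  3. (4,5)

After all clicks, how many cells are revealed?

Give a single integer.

Click 1 (0,0) count=0: revealed 12 new [(0,0) (0,1) (0,2) (0,3) (0,4) (1,0) (1,1) (1,2) (1,3) (1,4) (2,0) (2,1)] -> total=12
Click 2 (4,2) count=2: revealed 1 new [(4,2)] -> total=13
Click 3 (4,5) count=1: revealed 1 new [(4,5)] -> total=14

Answer: 14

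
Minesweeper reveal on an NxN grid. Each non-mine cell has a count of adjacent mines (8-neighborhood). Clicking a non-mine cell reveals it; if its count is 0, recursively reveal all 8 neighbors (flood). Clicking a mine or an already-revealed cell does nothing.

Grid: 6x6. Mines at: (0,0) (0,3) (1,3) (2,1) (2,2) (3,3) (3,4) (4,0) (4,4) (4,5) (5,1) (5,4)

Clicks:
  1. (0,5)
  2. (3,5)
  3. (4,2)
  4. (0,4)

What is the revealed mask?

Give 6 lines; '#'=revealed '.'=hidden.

Click 1 (0,5) count=0: revealed 6 new [(0,4) (0,5) (1,4) (1,5) (2,4) (2,5)] -> total=6
Click 2 (3,5) count=3: revealed 1 new [(3,5)] -> total=7
Click 3 (4,2) count=2: revealed 1 new [(4,2)] -> total=8
Click 4 (0,4) count=2: revealed 0 new [(none)] -> total=8

Answer: ....##
....##
....##
.....#
..#...
......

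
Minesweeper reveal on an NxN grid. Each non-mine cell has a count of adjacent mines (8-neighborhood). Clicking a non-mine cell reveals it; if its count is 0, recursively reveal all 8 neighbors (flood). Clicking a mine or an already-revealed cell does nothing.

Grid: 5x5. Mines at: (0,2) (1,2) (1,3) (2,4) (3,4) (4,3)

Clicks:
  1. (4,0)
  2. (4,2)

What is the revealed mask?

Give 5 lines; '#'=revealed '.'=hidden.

Click 1 (4,0) count=0: revealed 13 new [(0,0) (0,1) (1,0) (1,1) (2,0) (2,1) (2,2) (3,0) (3,1) (3,2) (4,0) (4,1) (4,2)] -> total=13
Click 2 (4,2) count=1: revealed 0 new [(none)] -> total=13

Answer: ##...
##...
###..
###..
###..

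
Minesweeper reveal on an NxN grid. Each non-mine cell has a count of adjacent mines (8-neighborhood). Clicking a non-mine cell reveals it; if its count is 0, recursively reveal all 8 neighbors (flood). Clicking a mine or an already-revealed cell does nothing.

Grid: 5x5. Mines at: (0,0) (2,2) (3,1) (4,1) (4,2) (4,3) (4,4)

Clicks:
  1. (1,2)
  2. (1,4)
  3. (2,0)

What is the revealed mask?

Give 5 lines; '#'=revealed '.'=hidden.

Click 1 (1,2) count=1: revealed 1 new [(1,2)] -> total=1
Click 2 (1,4) count=0: revealed 11 new [(0,1) (0,2) (0,3) (0,4) (1,1) (1,3) (1,4) (2,3) (2,4) (3,3) (3,4)] -> total=12
Click 3 (2,0) count=1: revealed 1 new [(2,0)] -> total=13

Answer: .####
.####
#..##
...##
.....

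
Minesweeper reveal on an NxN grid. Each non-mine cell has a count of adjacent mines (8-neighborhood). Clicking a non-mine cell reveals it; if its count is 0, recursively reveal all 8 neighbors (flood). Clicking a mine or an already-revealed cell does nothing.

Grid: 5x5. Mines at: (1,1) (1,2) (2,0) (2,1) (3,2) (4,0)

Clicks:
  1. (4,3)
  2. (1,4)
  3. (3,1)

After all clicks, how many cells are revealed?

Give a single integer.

Click 1 (4,3) count=1: revealed 1 new [(4,3)] -> total=1
Click 2 (1,4) count=0: revealed 9 new [(0,3) (0,4) (1,3) (1,4) (2,3) (2,4) (3,3) (3,4) (4,4)] -> total=10
Click 3 (3,1) count=4: revealed 1 new [(3,1)] -> total=11

Answer: 11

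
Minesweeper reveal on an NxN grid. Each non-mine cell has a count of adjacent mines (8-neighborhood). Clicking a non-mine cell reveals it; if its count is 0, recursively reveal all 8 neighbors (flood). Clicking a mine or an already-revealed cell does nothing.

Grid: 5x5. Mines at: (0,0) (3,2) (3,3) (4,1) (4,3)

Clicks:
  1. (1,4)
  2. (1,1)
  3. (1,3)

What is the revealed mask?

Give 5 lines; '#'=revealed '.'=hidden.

Answer: .####
.####
.####
.....
.....

Derivation:
Click 1 (1,4) count=0: revealed 12 new [(0,1) (0,2) (0,3) (0,4) (1,1) (1,2) (1,3) (1,4) (2,1) (2,2) (2,3) (2,4)] -> total=12
Click 2 (1,1) count=1: revealed 0 new [(none)] -> total=12
Click 3 (1,3) count=0: revealed 0 new [(none)] -> total=12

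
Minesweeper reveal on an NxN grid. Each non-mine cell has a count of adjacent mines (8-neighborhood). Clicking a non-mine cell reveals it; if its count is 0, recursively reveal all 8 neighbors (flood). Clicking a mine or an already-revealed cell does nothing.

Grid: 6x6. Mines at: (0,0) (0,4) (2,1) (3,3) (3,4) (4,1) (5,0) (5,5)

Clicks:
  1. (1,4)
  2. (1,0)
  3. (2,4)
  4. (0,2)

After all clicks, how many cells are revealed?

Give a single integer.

Answer: 9

Derivation:
Click 1 (1,4) count=1: revealed 1 new [(1,4)] -> total=1
Click 2 (1,0) count=2: revealed 1 new [(1,0)] -> total=2
Click 3 (2,4) count=2: revealed 1 new [(2,4)] -> total=3
Click 4 (0,2) count=0: revealed 6 new [(0,1) (0,2) (0,3) (1,1) (1,2) (1,3)] -> total=9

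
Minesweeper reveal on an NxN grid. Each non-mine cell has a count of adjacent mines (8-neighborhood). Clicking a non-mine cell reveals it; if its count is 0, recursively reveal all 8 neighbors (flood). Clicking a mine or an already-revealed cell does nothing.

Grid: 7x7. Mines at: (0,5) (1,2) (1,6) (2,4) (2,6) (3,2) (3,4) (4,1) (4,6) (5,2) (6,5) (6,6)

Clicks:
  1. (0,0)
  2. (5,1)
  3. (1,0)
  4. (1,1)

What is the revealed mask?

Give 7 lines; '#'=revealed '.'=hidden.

Click 1 (0,0) count=0: revealed 8 new [(0,0) (0,1) (1,0) (1,1) (2,0) (2,1) (3,0) (3,1)] -> total=8
Click 2 (5,1) count=2: revealed 1 new [(5,1)] -> total=9
Click 3 (1,0) count=0: revealed 0 new [(none)] -> total=9
Click 4 (1,1) count=1: revealed 0 new [(none)] -> total=9

Answer: ##.....
##.....
##.....
##.....
.......
.#.....
.......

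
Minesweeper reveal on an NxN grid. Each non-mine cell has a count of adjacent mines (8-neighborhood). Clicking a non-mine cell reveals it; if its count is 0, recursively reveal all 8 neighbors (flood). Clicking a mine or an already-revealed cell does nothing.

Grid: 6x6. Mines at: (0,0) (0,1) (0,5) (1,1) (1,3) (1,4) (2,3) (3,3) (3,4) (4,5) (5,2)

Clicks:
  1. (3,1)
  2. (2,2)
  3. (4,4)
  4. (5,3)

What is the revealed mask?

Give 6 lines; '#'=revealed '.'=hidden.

Click 1 (3,1) count=0: revealed 11 new [(2,0) (2,1) (2,2) (3,0) (3,1) (3,2) (4,0) (4,1) (4,2) (5,0) (5,1)] -> total=11
Click 2 (2,2) count=4: revealed 0 new [(none)] -> total=11
Click 3 (4,4) count=3: revealed 1 new [(4,4)] -> total=12
Click 4 (5,3) count=1: revealed 1 new [(5,3)] -> total=13

Answer: ......
......
###...
###...
###.#.
##.#..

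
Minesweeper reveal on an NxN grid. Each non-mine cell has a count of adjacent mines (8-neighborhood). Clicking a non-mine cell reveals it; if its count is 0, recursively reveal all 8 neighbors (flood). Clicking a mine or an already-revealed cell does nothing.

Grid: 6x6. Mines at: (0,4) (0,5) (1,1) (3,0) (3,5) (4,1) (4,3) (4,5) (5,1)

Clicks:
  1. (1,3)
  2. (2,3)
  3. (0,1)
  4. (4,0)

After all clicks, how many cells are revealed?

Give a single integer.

Click 1 (1,3) count=1: revealed 1 new [(1,3)] -> total=1
Click 2 (2,3) count=0: revealed 8 new [(1,2) (1,4) (2,2) (2,3) (2,4) (3,2) (3,3) (3,4)] -> total=9
Click 3 (0,1) count=1: revealed 1 new [(0,1)] -> total=10
Click 4 (4,0) count=3: revealed 1 new [(4,0)] -> total=11

Answer: 11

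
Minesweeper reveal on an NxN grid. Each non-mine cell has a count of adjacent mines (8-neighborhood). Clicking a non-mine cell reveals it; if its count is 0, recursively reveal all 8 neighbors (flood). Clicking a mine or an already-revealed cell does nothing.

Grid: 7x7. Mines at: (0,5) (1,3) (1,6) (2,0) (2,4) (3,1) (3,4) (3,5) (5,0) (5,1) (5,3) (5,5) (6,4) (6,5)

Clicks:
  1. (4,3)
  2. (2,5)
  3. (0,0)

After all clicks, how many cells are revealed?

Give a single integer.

Click 1 (4,3) count=2: revealed 1 new [(4,3)] -> total=1
Click 2 (2,5) count=4: revealed 1 new [(2,5)] -> total=2
Click 3 (0,0) count=0: revealed 6 new [(0,0) (0,1) (0,2) (1,0) (1,1) (1,2)] -> total=8

Answer: 8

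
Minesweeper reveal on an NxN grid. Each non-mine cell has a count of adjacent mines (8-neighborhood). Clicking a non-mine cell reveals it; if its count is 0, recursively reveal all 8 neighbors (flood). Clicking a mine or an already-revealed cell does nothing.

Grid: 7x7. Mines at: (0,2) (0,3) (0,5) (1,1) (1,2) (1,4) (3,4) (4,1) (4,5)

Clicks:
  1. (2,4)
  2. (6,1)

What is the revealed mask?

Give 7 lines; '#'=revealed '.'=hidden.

Answer: .......
.......
....#..
.......
..###..
#######
#######

Derivation:
Click 1 (2,4) count=2: revealed 1 new [(2,4)] -> total=1
Click 2 (6,1) count=0: revealed 17 new [(4,2) (4,3) (4,4) (5,0) (5,1) (5,2) (5,3) (5,4) (5,5) (5,6) (6,0) (6,1) (6,2) (6,3) (6,4) (6,5) (6,6)] -> total=18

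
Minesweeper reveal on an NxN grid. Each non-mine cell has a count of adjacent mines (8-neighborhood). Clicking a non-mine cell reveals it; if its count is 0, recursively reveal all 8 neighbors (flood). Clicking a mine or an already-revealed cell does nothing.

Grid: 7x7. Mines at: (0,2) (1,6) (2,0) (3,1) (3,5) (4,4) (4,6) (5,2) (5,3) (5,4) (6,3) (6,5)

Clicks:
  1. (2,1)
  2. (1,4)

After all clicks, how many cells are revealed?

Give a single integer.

Answer: 15

Derivation:
Click 1 (2,1) count=2: revealed 1 new [(2,1)] -> total=1
Click 2 (1,4) count=0: revealed 14 new [(0,3) (0,4) (0,5) (1,2) (1,3) (1,4) (1,5) (2,2) (2,3) (2,4) (2,5) (3,2) (3,3) (3,4)] -> total=15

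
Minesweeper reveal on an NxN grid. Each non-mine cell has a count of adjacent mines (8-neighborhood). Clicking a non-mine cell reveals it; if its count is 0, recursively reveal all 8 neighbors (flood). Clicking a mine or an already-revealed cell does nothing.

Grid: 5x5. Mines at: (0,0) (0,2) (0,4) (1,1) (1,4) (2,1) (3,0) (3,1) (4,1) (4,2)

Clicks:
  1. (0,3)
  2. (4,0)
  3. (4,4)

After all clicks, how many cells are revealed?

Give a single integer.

Answer: 8

Derivation:
Click 1 (0,3) count=3: revealed 1 new [(0,3)] -> total=1
Click 2 (4,0) count=3: revealed 1 new [(4,0)] -> total=2
Click 3 (4,4) count=0: revealed 6 new [(2,3) (2,4) (3,3) (3,4) (4,3) (4,4)] -> total=8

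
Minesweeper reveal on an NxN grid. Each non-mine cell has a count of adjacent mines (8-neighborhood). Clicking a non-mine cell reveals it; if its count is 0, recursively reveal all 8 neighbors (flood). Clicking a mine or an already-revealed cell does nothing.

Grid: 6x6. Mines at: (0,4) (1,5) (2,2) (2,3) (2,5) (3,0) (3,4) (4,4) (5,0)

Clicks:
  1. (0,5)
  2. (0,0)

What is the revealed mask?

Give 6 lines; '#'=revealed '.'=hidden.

Answer: ####.#
####..
##....
......
......
......

Derivation:
Click 1 (0,5) count=2: revealed 1 new [(0,5)] -> total=1
Click 2 (0,0) count=0: revealed 10 new [(0,0) (0,1) (0,2) (0,3) (1,0) (1,1) (1,2) (1,3) (2,0) (2,1)] -> total=11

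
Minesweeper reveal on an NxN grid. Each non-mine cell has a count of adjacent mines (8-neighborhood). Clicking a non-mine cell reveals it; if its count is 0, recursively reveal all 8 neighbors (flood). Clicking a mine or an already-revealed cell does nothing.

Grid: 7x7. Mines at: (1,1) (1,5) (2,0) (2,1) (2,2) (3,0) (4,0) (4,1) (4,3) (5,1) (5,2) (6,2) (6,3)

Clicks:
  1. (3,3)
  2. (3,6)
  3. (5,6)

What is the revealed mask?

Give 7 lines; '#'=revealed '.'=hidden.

Click 1 (3,3) count=2: revealed 1 new [(3,3)] -> total=1
Click 2 (3,6) count=0: revealed 15 new [(2,4) (2,5) (2,6) (3,4) (3,5) (3,6) (4,4) (4,5) (4,6) (5,4) (5,5) (5,6) (6,4) (6,5) (6,6)] -> total=16
Click 3 (5,6) count=0: revealed 0 new [(none)] -> total=16

Answer: .......
.......
....###
...####
....###
....###
....###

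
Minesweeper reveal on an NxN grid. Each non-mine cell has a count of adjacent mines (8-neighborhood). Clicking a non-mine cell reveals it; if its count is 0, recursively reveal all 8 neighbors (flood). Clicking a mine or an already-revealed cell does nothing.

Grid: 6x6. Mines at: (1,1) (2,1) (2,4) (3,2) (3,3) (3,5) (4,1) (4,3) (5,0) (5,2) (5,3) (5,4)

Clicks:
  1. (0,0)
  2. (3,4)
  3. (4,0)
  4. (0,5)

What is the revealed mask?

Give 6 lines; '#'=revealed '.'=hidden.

Answer: #.####
..####
......
....#.
#.....
......

Derivation:
Click 1 (0,0) count=1: revealed 1 new [(0,0)] -> total=1
Click 2 (3,4) count=4: revealed 1 new [(3,4)] -> total=2
Click 3 (4,0) count=2: revealed 1 new [(4,0)] -> total=3
Click 4 (0,5) count=0: revealed 8 new [(0,2) (0,3) (0,4) (0,5) (1,2) (1,3) (1,4) (1,5)] -> total=11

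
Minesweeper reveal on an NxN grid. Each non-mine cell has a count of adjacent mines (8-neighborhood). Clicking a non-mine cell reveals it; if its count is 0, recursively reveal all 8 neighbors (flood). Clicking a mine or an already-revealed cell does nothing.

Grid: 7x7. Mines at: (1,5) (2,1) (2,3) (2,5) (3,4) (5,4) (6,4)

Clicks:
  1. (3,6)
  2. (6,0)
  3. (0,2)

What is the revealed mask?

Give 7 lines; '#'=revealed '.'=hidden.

Click 1 (3,6) count=1: revealed 1 new [(3,6)] -> total=1
Click 2 (6,0) count=0: revealed 16 new [(3,0) (3,1) (3,2) (3,3) (4,0) (4,1) (4,2) (4,3) (5,0) (5,1) (5,2) (5,3) (6,0) (6,1) (6,2) (6,3)] -> total=17
Click 3 (0,2) count=0: revealed 10 new [(0,0) (0,1) (0,2) (0,3) (0,4) (1,0) (1,1) (1,2) (1,3) (1,4)] -> total=27

Answer: #####..
#####..
.......
####..#
####...
####...
####...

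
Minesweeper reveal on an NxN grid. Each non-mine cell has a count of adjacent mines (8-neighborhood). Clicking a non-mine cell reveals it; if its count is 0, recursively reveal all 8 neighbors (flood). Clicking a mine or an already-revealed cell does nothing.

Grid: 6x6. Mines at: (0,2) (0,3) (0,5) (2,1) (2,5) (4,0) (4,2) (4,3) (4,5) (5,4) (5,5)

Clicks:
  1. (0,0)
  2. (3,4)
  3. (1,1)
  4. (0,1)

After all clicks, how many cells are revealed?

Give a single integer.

Click 1 (0,0) count=0: revealed 4 new [(0,0) (0,1) (1,0) (1,1)] -> total=4
Click 2 (3,4) count=3: revealed 1 new [(3,4)] -> total=5
Click 3 (1,1) count=2: revealed 0 new [(none)] -> total=5
Click 4 (0,1) count=1: revealed 0 new [(none)] -> total=5

Answer: 5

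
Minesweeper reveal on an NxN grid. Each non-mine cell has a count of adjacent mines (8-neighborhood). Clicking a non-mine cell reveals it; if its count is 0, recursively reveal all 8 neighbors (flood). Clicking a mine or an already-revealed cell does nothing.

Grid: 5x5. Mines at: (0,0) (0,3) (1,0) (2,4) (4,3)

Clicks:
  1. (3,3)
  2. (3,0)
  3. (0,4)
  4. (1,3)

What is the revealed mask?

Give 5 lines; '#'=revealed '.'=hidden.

Answer: ....#
.###.
####.
####.
###..

Derivation:
Click 1 (3,3) count=2: revealed 1 new [(3,3)] -> total=1
Click 2 (3,0) count=0: revealed 13 new [(1,1) (1,2) (1,3) (2,0) (2,1) (2,2) (2,3) (3,0) (3,1) (3,2) (4,0) (4,1) (4,2)] -> total=14
Click 3 (0,4) count=1: revealed 1 new [(0,4)] -> total=15
Click 4 (1,3) count=2: revealed 0 new [(none)] -> total=15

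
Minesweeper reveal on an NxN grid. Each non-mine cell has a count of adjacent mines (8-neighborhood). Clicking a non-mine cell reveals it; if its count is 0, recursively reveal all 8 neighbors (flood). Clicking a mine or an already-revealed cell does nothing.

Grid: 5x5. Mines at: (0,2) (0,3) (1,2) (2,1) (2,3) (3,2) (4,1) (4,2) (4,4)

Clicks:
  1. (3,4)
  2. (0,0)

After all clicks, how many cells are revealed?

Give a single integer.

Click 1 (3,4) count=2: revealed 1 new [(3,4)] -> total=1
Click 2 (0,0) count=0: revealed 4 new [(0,0) (0,1) (1,0) (1,1)] -> total=5

Answer: 5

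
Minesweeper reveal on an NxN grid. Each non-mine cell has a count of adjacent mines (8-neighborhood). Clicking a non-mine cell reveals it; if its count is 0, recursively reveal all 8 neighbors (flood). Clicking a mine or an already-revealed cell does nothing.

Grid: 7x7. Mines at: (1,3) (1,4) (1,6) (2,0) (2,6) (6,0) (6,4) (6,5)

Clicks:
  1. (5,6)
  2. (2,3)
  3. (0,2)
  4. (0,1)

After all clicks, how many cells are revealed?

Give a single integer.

Click 1 (5,6) count=1: revealed 1 new [(5,6)] -> total=1
Click 2 (2,3) count=2: revealed 1 new [(2,3)] -> total=2
Click 3 (0,2) count=1: revealed 1 new [(0,2)] -> total=3
Click 4 (0,1) count=0: revealed 5 new [(0,0) (0,1) (1,0) (1,1) (1,2)] -> total=8

Answer: 8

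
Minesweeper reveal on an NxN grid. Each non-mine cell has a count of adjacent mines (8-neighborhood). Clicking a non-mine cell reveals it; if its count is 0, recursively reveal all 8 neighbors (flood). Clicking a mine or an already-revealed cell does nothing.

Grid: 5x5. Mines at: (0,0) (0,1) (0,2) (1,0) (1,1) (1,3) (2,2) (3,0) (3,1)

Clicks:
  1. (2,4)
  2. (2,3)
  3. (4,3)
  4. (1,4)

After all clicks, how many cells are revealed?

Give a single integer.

Answer: 9

Derivation:
Click 1 (2,4) count=1: revealed 1 new [(2,4)] -> total=1
Click 2 (2,3) count=2: revealed 1 new [(2,3)] -> total=2
Click 3 (4,3) count=0: revealed 6 new [(3,2) (3,3) (3,4) (4,2) (4,3) (4,4)] -> total=8
Click 4 (1,4) count=1: revealed 1 new [(1,4)] -> total=9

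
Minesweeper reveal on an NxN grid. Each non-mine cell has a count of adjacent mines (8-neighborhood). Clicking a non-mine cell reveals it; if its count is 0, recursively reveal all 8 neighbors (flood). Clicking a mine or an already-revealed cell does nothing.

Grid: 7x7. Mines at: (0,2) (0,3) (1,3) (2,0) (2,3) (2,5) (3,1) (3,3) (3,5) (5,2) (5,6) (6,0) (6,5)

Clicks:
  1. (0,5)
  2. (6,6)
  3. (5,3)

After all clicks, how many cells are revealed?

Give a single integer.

Click 1 (0,5) count=0: revealed 6 new [(0,4) (0,5) (0,6) (1,4) (1,5) (1,6)] -> total=6
Click 2 (6,6) count=2: revealed 1 new [(6,6)] -> total=7
Click 3 (5,3) count=1: revealed 1 new [(5,3)] -> total=8

Answer: 8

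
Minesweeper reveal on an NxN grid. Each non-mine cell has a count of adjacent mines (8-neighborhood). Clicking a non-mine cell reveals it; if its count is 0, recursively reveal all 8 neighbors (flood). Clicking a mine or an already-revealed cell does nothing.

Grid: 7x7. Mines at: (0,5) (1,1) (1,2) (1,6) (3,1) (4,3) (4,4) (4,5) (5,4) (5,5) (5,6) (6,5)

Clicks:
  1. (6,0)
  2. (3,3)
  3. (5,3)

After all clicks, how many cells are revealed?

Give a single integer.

Click 1 (6,0) count=0: revealed 11 new [(4,0) (4,1) (4,2) (5,0) (5,1) (5,2) (5,3) (6,0) (6,1) (6,2) (6,3)] -> total=11
Click 2 (3,3) count=2: revealed 1 new [(3,3)] -> total=12
Click 3 (5,3) count=3: revealed 0 new [(none)] -> total=12

Answer: 12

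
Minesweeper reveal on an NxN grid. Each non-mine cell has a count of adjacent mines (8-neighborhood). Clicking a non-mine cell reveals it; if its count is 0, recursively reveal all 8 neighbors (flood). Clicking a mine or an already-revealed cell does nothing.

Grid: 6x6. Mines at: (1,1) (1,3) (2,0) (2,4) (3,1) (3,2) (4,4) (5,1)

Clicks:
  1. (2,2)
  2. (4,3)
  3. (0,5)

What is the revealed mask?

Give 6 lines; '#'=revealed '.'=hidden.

Click 1 (2,2) count=4: revealed 1 new [(2,2)] -> total=1
Click 2 (4,3) count=2: revealed 1 new [(4,3)] -> total=2
Click 3 (0,5) count=0: revealed 4 new [(0,4) (0,5) (1,4) (1,5)] -> total=6

Answer: ....##
....##
..#...
......
...#..
......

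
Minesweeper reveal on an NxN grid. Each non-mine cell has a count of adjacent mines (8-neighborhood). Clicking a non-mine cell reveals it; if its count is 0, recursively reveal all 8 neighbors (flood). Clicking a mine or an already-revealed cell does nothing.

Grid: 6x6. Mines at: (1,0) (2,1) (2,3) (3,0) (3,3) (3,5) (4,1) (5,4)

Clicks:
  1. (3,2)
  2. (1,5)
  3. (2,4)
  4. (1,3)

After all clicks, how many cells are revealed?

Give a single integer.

Click 1 (3,2) count=4: revealed 1 new [(3,2)] -> total=1
Click 2 (1,5) count=0: revealed 12 new [(0,1) (0,2) (0,3) (0,4) (0,5) (1,1) (1,2) (1,3) (1,4) (1,5) (2,4) (2,5)] -> total=13
Click 3 (2,4) count=3: revealed 0 new [(none)] -> total=13
Click 4 (1,3) count=1: revealed 0 new [(none)] -> total=13

Answer: 13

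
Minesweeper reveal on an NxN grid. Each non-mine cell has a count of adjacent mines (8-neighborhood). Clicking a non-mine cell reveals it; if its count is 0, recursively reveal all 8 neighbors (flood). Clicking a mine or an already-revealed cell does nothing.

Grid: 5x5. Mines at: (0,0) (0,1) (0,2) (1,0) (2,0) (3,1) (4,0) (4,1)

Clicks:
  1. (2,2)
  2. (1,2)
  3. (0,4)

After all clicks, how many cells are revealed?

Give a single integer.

Answer: 14

Derivation:
Click 1 (2,2) count=1: revealed 1 new [(2,2)] -> total=1
Click 2 (1,2) count=2: revealed 1 new [(1,2)] -> total=2
Click 3 (0,4) count=0: revealed 12 new [(0,3) (0,4) (1,3) (1,4) (2,3) (2,4) (3,2) (3,3) (3,4) (4,2) (4,3) (4,4)] -> total=14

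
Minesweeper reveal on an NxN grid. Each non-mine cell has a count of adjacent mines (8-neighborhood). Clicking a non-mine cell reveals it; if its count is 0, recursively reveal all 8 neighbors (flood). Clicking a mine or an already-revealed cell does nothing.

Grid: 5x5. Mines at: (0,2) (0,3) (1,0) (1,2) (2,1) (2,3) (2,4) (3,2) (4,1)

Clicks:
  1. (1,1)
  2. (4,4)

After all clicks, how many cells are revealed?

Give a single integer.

Click 1 (1,1) count=4: revealed 1 new [(1,1)] -> total=1
Click 2 (4,4) count=0: revealed 4 new [(3,3) (3,4) (4,3) (4,4)] -> total=5

Answer: 5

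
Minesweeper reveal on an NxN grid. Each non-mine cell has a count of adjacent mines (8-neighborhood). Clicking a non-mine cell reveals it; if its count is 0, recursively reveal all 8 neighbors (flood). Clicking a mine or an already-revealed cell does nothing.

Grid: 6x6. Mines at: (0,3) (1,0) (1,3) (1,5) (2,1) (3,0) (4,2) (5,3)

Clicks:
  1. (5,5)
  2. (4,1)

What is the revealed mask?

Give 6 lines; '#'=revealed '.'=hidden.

Answer: ......
......
...###
...###
.#.###
....##

Derivation:
Click 1 (5,5) count=0: revealed 11 new [(2,3) (2,4) (2,5) (3,3) (3,4) (3,5) (4,3) (4,4) (4,5) (5,4) (5,5)] -> total=11
Click 2 (4,1) count=2: revealed 1 new [(4,1)] -> total=12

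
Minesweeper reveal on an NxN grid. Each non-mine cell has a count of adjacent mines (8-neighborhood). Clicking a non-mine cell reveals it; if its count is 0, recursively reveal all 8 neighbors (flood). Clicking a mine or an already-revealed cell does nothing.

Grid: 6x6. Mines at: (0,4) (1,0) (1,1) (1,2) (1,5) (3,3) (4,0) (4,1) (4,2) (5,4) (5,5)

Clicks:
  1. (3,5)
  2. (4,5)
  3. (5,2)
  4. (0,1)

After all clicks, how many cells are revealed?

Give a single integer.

Click 1 (3,5) count=0: revealed 6 new [(2,4) (2,5) (3,4) (3,5) (4,4) (4,5)] -> total=6
Click 2 (4,5) count=2: revealed 0 new [(none)] -> total=6
Click 3 (5,2) count=2: revealed 1 new [(5,2)] -> total=7
Click 4 (0,1) count=3: revealed 1 new [(0,1)] -> total=8

Answer: 8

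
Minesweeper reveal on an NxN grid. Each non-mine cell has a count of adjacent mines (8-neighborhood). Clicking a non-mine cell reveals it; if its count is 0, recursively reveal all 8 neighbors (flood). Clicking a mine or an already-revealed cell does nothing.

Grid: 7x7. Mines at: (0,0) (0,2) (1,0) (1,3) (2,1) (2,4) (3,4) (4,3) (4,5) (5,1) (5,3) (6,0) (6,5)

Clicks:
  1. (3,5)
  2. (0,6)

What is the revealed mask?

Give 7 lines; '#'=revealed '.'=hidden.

Click 1 (3,5) count=3: revealed 1 new [(3,5)] -> total=1
Click 2 (0,6) count=0: revealed 9 new [(0,4) (0,5) (0,6) (1,4) (1,5) (1,6) (2,5) (2,6) (3,6)] -> total=10

Answer: ....###
....###
.....##
.....##
.......
.......
.......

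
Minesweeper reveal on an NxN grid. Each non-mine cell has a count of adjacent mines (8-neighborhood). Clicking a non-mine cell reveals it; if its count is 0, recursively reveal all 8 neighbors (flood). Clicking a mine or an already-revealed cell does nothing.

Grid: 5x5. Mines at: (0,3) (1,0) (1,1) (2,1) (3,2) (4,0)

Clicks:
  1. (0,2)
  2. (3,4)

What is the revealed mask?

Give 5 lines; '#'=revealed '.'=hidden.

Answer: ..#..
...##
...##
...##
...##

Derivation:
Click 1 (0,2) count=2: revealed 1 new [(0,2)] -> total=1
Click 2 (3,4) count=0: revealed 8 new [(1,3) (1,4) (2,3) (2,4) (3,3) (3,4) (4,3) (4,4)] -> total=9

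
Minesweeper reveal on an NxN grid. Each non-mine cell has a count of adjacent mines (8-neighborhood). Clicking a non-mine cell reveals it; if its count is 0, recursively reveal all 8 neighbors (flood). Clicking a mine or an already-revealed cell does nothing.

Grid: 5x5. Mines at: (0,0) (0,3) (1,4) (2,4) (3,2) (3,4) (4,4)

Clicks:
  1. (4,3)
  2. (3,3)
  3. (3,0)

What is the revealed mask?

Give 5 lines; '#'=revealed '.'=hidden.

Click 1 (4,3) count=3: revealed 1 new [(4,3)] -> total=1
Click 2 (3,3) count=4: revealed 1 new [(3,3)] -> total=2
Click 3 (3,0) count=0: revealed 8 new [(1,0) (1,1) (2,0) (2,1) (3,0) (3,1) (4,0) (4,1)] -> total=10

Answer: .....
##...
##...
##.#.
##.#.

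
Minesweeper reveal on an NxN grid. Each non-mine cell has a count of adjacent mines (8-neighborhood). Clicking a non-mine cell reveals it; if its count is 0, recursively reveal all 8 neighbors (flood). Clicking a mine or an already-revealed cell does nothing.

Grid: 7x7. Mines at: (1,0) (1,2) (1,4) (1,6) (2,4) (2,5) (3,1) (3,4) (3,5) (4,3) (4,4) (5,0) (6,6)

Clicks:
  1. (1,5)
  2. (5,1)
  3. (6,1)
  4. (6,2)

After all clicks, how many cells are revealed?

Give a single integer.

Click 1 (1,5) count=4: revealed 1 new [(1,5)] -> total=1
Click 2 (5,1) count=1: revealed 1 new [(5,1)] -> total=2
Click 3 (6,1) count=1: revealed 1 new [(6,1)] -> total=3
Click 4 (6,2) count=0: revealed 8 new [(5,2) (5,3) (5,4) (5,5) (6,2) (6,3) (6,4) (6,5)] -> total=11

Answer: 11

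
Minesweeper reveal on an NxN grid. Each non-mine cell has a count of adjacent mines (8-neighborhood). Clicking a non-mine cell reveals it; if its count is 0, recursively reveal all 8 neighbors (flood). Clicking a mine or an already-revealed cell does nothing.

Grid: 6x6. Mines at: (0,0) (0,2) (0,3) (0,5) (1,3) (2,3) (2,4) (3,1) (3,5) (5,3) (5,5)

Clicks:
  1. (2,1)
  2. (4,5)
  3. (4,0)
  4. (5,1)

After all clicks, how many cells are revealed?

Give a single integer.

Answer: 8

Derivation:
Click 1 (2,1) count=1: revealed 1 new [(2,1)] -> total=1
Click 2 (4,5) count=2: revealed 1 new [(4,5)] -> total=2
Click 3 (4,0) count=1: revealed 1 new [(4,0)] -> total=3
Click 4 (5,1) count=0: revealed 5 new [(4,1) (4,2) (5,0) (5,1) (5,2)] -> total=8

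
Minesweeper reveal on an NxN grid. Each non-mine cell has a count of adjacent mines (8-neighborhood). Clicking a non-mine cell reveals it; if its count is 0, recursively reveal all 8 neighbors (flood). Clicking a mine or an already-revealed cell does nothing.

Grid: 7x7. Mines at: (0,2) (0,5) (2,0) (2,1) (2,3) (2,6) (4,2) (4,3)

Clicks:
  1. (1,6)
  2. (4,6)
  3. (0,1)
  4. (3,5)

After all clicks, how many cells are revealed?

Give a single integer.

Click 1 (1,6) count=2: revealed 1 new [(1,6)] -> total=1
Click 2 (4,6) count=0: revealed 24 new [(3,0) (3,1) (3,4) (3,5) (3,6) (4,0) (4,1) (4,4) (4,5) (4,6) (5,0) (5,1) (5,2) (5,3) (5,4) (5,5) (5,6) (6,0) (6,1) (6,2) (6,3) (6,4) (6,5) (6,6)] -> total=25
Click 3 (0,1) count=1: revealed 1 new [(0,1)] -> total=26
Click 4 (3,5) count=1: revealed 0 new [(none)] -> total=26

Answer: 26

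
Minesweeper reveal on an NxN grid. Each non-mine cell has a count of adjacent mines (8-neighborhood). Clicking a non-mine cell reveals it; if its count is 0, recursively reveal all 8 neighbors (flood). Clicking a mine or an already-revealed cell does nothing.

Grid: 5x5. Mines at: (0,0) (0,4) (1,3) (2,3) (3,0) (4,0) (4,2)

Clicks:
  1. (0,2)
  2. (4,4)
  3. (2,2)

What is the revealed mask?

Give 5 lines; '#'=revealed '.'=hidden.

Answer: ..#..
.....
..#..
...##
...##

Derivation:
Click 1 (0,2) count=1: revealed 1 new [(0,2)] -> total=1
Click 2 (4,4) count=0: revealed 4 new [(3,3) (3,4) (4,3) (4,4)] -> total=5
Click 3 (2,2) count=2: revealed 1 new [(2,2)] -> total=6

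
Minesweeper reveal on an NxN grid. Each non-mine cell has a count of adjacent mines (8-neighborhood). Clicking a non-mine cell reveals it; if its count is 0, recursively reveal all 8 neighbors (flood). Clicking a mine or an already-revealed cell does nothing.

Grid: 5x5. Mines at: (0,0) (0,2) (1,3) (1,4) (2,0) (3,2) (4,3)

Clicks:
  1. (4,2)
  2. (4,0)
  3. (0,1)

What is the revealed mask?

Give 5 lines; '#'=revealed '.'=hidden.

Click 1 (4,2) count=2: revealed 1 new [(4,2)] -> total=1
Click 2 (4,0) count=0: revealed 4 new [(3,0) (3,1) (4,0) (4,1)] -> total=5
Click 3 (0,1) count=2: revealed 1 new [(0,1)] -> total=6

Answer: .#...
.....
.....
##...
###..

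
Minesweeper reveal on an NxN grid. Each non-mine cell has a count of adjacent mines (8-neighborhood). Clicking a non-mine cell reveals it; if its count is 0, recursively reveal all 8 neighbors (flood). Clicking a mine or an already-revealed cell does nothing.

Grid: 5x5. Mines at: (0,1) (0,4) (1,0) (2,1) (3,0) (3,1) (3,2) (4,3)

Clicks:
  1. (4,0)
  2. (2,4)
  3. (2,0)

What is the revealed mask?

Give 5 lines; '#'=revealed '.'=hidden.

Answer: .....
...##
#..##
...##
#....

Derivation:
Click 1 (4,0) count=2: revealed 1 new [(4,0)] -> total=1
Click 2 (2,4) count=0: revealed 6 new [(1,3) (1,4) (2,3) (2,4) (3,3) (3,4)] -> total=7
Click 3 (2,0) count=4: revealed 1 new [(2,0)] -> total=8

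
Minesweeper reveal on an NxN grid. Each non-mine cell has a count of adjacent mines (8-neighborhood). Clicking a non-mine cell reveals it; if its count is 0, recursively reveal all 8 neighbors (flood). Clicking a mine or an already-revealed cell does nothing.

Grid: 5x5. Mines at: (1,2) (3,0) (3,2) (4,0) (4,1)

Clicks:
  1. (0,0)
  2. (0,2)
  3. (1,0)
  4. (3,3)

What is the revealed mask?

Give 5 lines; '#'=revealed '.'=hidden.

Click 1 (0,0) count=0: revealed 6 new [(0,0) (0,1) (1,0) (1,1) (2,0) (2,1)] -> total=6
Click 2 (0,2) count=1: revealed 1 new [(0,2)] -> total=7
Click 3 (1,0) count=0: revealed 0 new [(none)] -> total=7
Click 4 (3,3) count=1: revealed 1 new [(3,3)] -> total=8

Answer: ###..
##...
##...
...#.
.....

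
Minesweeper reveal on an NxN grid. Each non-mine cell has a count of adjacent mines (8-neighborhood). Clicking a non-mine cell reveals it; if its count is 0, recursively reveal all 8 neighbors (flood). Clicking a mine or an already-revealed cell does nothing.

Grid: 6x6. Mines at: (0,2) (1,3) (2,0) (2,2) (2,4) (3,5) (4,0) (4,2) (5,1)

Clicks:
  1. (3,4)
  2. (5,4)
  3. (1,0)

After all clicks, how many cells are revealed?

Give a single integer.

Click 1 (3,4) count=2: revealed 1 new [(3,4)] -> total=1
Click 2 (5,4) count=0: revealed 6 new [(4,3) (4,4) (4,5) (5,3) (5,4) (5,5)] -> total=7
Click 3 (1,0) count=1: revealed 1 new [(1,0)] -> total=8

Answer: 8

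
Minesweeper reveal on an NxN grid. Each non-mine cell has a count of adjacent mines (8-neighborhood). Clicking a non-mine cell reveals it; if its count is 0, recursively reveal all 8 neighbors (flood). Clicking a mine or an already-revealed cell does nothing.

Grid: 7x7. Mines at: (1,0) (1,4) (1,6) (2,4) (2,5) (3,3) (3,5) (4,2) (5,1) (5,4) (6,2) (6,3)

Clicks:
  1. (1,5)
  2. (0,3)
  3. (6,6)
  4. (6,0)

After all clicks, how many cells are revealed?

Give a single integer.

Answer: 9

Derivation:
Click 1 (1,5) count=4: revealed 1 new [(1,5)] -> total=1
Click 2 (0,3) count=1: revealed 1 new [(0,3)] -> total=2
Click 3 (6,6) count=0: revealed 6 new [(4,5) (4,6) (5,5) (5,6) (6,5) (6,6)] -> total=8
Click 4 (6,0) count=1: revealed 1 new [(6,0)] -> total=9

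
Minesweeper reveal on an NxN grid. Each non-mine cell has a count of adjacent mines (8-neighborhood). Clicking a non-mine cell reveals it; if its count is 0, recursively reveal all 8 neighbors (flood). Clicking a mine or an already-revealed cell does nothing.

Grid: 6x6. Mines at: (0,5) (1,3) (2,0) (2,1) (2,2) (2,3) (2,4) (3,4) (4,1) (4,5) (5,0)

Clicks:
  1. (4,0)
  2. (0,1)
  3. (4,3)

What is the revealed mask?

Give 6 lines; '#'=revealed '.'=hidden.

Click 1 (4,0) count=2: revealed 1 new [(4,0)] -> total=1
Click 2 (0,1) count=0: revealed 6 new [(0,0) (0,1) (0,2) (1,0) (1,1) (1,2)] -> total=7
Click 3 (4,3) count=1: revealed 1 new [(4,3)] -> total=8

Answer: ###...
###...
......
......
#..#..
......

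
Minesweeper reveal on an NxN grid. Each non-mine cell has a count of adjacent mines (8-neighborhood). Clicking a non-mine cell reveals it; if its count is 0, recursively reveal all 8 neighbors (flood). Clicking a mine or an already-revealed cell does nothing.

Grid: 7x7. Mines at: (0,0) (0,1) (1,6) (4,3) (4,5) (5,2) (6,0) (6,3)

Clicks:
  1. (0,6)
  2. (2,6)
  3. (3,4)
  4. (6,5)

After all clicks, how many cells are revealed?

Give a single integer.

Answer: 9

Derivation:
Click 1 (0,6) count=1: revealed 1 new [(0,6)] -> total=1
Click 2 (2,6) count=1: revealed 1 new [(2,6)] -> total=2
Click 3 (3,4) count=2: revealed 1 new [(3,4)] -> total=3
Click 4 (6,5) count=0: revealed 6 new [(5,4) (5,5) (5,6) (6,4) (6,5) (6,6)] -> total=9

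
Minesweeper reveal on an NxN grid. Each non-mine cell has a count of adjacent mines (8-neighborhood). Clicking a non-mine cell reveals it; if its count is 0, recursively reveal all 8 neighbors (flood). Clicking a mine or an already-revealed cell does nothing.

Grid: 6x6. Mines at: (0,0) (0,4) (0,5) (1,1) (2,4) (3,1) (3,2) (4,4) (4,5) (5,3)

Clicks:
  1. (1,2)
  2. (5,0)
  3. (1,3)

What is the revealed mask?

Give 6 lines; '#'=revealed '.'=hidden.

Answer: ......
..##..
......
......
###...
###...

Derivation:
Click 1 (1,2) count=1: revealed 1 new [(1,2)] -> total=1
Click 2 (5,0) count=0: revealed 6 new [(4,0) (4,1) (4,2) (5,0) (5,1) (5,2)] -> total=7
Click 3 (1,3) count=2: revealed 1 new [(1,3)] -> total=8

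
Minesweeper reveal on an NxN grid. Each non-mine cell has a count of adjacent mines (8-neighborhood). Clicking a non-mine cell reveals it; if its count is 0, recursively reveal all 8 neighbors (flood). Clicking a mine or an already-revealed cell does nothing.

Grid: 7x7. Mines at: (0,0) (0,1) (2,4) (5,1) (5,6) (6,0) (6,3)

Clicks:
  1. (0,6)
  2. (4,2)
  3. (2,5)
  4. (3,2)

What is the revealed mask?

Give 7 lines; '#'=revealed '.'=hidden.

Answer: ..#####
#######
####.##
#######
#######
..####.
.......

Derivation:
Click 1 (0,6) count=0: revealed 16 new [(0,2) (0,3) (0,4) (0,5) (0,6) (1,2) (1,3) (1,4) (1,5) (1,6) (2,5) (2,6) (3,5) (3,6) (4,5) (4,6)] -> total=16
Click 2 (4,2) count=1: revealed 1 new [(4,2)] -> total=17
Click 3 (2,5) count=1: revealed 0 new [(none)] -> total=17
Click 4 (3,2) count=0: revealed 19 new [(1,0) (1,1) (2,0) (2,1) (2,2) (2,3) (3,0) (3,1) (3,2) (3,3) (3,4) (4,0) (4,1) (4,3) (4,4) (5,2) (5,3) (5,4) (5,5)] -> total=36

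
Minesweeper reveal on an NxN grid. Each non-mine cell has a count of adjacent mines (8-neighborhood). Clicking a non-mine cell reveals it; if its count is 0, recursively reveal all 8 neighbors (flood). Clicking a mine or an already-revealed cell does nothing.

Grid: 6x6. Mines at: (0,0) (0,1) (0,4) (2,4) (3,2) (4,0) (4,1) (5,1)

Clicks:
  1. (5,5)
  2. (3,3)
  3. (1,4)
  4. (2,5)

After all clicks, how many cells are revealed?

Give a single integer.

Answer: 13

Derivation:
Click 1 (5,5) count=0: revealed 11 new [(3,3) (3,4) (3,5) (4,2) (4,3) (4,4) (4,5) (5,2) (5,3) (5,4) (5,5)] -> total=11
Click 2 (3,3) count=2: revealed 0 new [(none)] -> total=11
Click 3 (1,4) count=2: revealed 1 new [(1,4)] -> total=12
Click 4 (2,5) count=1: revealed 1 new [(2,5)] -> total=13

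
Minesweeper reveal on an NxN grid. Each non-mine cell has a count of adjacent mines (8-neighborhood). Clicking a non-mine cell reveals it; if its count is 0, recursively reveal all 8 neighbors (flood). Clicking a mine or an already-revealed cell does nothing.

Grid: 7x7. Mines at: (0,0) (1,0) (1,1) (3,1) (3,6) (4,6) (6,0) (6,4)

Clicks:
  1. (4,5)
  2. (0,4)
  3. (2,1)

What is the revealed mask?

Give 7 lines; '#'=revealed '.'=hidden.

Answer: ..#####
..#####
.######
..####.
.#####.
.#####.
.###...

Derivation:
Click 1 (4,5) count=2: revealed 1 new [(4,5)] -> total=1
Click 2 (0,4) count=0: revealed 31 new [(0,2) (0,3) (0,4) (0,5) (0,6) (1,2) (1,3) (1,4) (1,5) (1,6) (2,2) (2,3) (2,4) (2,5) (2,6) (3,2) (3,3) (3,4) (3,5) (4,1) (4,2) (4,3) (4,4) (5,1) (5,2) (5,3) (5,4) (5,5) (6,1) (6,2) (6,3)] -> total=32
Click 3 (2,1) count=3: revealed 1 new [(2,1)] -> total=33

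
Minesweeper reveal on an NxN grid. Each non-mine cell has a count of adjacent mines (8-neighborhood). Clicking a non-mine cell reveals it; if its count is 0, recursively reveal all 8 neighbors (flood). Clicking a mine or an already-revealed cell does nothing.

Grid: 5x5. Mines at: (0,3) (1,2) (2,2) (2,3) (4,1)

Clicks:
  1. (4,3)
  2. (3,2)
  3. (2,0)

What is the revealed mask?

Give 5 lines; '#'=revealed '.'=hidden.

Click 1 (4,3) count=0: revealed 6 new [(3,2) (3,3) (3,4) (4,2) (4,3) (4,4)] -> total=6
Click 2 (3,2) count=3: revealed 0 new [(none)] -> total=6
Click 3 (2,0) count=0: revealed 8 new [(0,0) (0,1) (1,0) (1,1) (2,0) (2,1) (3,0) (3,1)] -> total=14

Answer: ##...
##...
##...
#####
..###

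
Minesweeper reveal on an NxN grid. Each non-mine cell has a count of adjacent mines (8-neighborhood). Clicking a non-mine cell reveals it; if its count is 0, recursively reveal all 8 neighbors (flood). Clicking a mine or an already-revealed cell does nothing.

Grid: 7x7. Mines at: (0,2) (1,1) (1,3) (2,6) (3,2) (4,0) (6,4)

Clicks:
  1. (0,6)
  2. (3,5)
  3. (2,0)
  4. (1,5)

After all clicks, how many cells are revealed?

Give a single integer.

Click 1 (0,6) count=0: revealed 6 new [(0,4) (0,5) (0,6) (1,4) (1,5) (1,6)] -> total=6
Click 2 (3,5) count=1: revealed 1 new [(3,5)] -> total=7
Click 3 (2,0) count=1: revealed 1 new [(2,0)] -> total=8
Click 4 (1,5) count=1: revealed 0 new [(none)] -> total=8

Answer: 8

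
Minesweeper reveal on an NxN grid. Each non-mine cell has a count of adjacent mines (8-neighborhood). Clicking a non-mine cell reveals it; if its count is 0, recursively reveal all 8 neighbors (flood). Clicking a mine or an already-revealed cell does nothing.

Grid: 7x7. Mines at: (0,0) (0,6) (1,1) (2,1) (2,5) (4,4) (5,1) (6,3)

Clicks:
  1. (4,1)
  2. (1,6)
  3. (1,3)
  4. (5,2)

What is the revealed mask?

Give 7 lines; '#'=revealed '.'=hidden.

Click 1 (4,1) count=1: revealed 1 new [(4,1)] -> total=1
Click 2 (1,6) count=2: revealed 1 new [(1,6)] -> total=2
Click 3 (1,3) count=0: revealed 14 new [(0,2) (0,3) (0,4) (0,5) (1,2) (1,3) (1,4) (1,5) (2,2) (2,3) (2,4) (3,2) (3,3) (3,4)] -> total=16
Click 4 (5,2) count=2: revealed 1 new [(5,2)] -> total=17

Answer: ..####.
..#####
..###..
..###..
.#.....
..#....
.......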